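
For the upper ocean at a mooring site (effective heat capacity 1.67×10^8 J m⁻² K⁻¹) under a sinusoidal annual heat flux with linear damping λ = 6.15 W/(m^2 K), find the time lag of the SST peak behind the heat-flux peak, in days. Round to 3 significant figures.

Areal heat capacity C = 1.67×10^8 J m⁻² K⁻¹ (given).
ω = 2π / 3.15×10^7 s = 1.99×10^-7 s⁻¹.
Phase lag φ = arctan(Cω/λ) = arctan(33.3/6.15) = 1.39 rad.
Time lag = φ / ω = 1.39 / 1.99×10^-7 = 6.97×10^6 s = 80.6 days.

80.6 days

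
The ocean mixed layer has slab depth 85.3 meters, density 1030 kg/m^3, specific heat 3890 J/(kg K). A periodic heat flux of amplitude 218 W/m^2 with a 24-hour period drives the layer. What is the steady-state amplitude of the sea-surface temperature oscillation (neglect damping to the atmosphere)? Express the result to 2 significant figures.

0.0088 K

Areal heat capacity C = ρ c_p D = 1030 × 3890 × 85.3 = 3.42×10^8 J/(m^2 K).
Angular frequency ω = 2π / T = 2π / 86400 s = 7.27×10^-5 s⁻¹.
Cω = 3.42×10^8 × 7.27×10^-5 = 24900 W/(m²·K).
Amplitude A = F₀ / (Cω) = 218 / 24900 = 0.00877 K.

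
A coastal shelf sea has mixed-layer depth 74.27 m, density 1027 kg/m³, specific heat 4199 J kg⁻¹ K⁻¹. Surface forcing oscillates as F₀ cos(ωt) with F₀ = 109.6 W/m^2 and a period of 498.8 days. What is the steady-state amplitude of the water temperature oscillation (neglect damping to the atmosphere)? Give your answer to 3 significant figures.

Areal heat capacity C = ρ c_p D = 1027 × 4199 × 74.27 = 3.20×10^8 J/(m²·K).
Angular frequency ω = 2π / T = 2π / 4.31×10^7 s = 1.46×10^-7 s⁻¹.
Cω = 3.20×10^8 × 1.46×10^-7 = 46.7 W/(m²·K).
Amplitude A = F₀ / (Cω) = 109.6 / 46.7 = 2.35 K.

2.35 K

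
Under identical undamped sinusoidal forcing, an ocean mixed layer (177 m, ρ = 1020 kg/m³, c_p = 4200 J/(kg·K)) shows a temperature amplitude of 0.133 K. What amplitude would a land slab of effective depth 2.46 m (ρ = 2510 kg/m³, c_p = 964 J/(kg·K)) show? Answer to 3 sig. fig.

C_ocean = 7.58×10^8 J/(m²·K); C_land = 5.95×10^6 J/(m²·K).
A ∝ 1/C ⇒ A_land = A_ocean × C_ocean/C_land = 0.133 × 127 = 16.9 K.

16.9 K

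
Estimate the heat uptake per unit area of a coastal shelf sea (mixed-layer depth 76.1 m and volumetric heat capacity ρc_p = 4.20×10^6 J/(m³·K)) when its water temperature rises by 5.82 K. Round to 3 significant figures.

Areal heat capacity C = ρc_p × D = 4.20×10^6 × 76.1 = 3.20×10^8 J/(m^2 K).
ΔQ = C ΔT = 3.20×10^8 × 5.82 = 1.86×10^9 J/m².

1.86×10^9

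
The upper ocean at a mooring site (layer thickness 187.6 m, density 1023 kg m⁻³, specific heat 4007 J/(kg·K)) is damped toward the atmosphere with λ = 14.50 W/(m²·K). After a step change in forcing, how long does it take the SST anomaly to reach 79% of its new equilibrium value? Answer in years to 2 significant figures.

2.6 years

Areal heat capacity C = ρ c_p D = 1023 × 4007 × 187.6 = 7.69×10^8 J/(m^2 K).
τ = C / λ = 7.69×10^8 / 14.50 = 5.30×10^7 s.
Fraction reached: 1 − e^(−t/τ) = 0.79 ⇒ t = −τ ln(1 − 0.79) = τ × 1.56.
t = 8.28×10^7 s = 2.62 years.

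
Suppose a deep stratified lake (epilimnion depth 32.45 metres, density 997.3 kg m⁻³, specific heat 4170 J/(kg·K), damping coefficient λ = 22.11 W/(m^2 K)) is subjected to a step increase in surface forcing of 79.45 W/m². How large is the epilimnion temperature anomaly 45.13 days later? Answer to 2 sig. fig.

1.7 K

Areal heat capacity C = ρ c_p D = 997.3 × 4170 × 32.45 = 1.35×10^8 J/(m²·K).
τ = C / λ = 1.35×10^8 / 22.11 = 6.10×10^6 s.
Equilibrium anomaly ΔT_eq = F / λ = 79.45 / 22.11 = 3.59 K.
t = 45.13 days = 3.90×10^6 s, so t/τ = 0.639.
ΔT(t) = ΔT_eq (1 − e^(−t/τ)) = 3.59 × (1 − e^−0.639) = 1.70 K.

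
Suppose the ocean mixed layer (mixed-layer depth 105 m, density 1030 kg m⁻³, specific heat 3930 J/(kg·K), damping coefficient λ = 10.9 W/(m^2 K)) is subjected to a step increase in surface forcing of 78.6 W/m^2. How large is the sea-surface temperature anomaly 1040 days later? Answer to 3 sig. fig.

Areal heat capacity C = ρ c_p D = 1030 × 3930 × 105 = 4.25×10^8 J/(m^2 K).
τ = C / λ = 4.25×10^8 / 10.9 = 3.90×10^7 s.
Equilibrium anomaly ΔT_eq = F / λ = 78.6 / 10.9 = 7.21 K.
t = 1040 days = 8.99×10^7 s, so t/τ = 2.30.
ΔT(t) = ΔT_eq (1 − e^(−t/τ)) = 7.21 × (1 − e^−2.30) = 6.49 K.

6.49 K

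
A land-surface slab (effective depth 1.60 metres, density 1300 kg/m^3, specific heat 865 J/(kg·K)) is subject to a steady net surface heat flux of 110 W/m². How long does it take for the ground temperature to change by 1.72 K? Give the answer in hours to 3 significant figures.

Areal heat capacity C = ρ c_p D = 1300 × 865 × 1.60 = 1.80×10^6 J/(m^2 K).
Time required: Δt = C ΔT / F = 1.80×10^6 × 1.72 / 110 = 28100 s.
In hours: 28100 s / (3600 s/hour) = 7.81 hours.

7.81 hours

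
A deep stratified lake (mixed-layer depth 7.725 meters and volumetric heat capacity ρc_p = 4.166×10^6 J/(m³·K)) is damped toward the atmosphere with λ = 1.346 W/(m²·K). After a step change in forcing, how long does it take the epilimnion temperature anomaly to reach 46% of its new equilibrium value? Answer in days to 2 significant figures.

Areal heat capacity C = ρc_p × D = 4.166×10^6 × 7.725 = 3.22×10^7 J/(m^2 K).
τ = C / λ = 3.22×10^7 / 1.346 = 2.39×10^7 s.
Fraction reached: 1 − e^(−t/τ) = 0.46 ⇒ t = −τ ln(1 − 0.46) = τ × 0.616.
t = 1.47×10^7 s = 171 days.

170 days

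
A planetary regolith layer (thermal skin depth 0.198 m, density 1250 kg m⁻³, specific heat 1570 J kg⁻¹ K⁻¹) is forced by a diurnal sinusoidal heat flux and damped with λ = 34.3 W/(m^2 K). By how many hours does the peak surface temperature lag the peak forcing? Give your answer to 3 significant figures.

Areal heat capacity C = ρ c_p D = 1250 × 1570 × 0.198 = 3.89×10^5 J/(m^2 K).
ω = 2π / 86400 s = 7.27×10^-5 s⁻¹.
Phase lag φ = arctan(Cω/λ) = arctan(28.3/34.3) = 0.689 rad.
Time lag = φ / ω = 0.689 / 7.27×10^-5 = 9480 s = 2.63 hours.

2.63 hours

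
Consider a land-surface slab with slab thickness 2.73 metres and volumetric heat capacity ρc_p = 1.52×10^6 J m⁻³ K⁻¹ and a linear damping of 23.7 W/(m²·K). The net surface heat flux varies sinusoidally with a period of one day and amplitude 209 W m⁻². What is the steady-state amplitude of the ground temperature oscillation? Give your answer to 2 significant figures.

Areal heat capacity C = ρc_p × D = 1.52×10^6 × 2.73 = 4.15×10^6 J/(m²·K).
Angular frequency ω = 2π / T = 2π / 86400 s = 7.27×10^-5 s⁻¹.
√((Cω)² + λ²) = √((302)² + 23.7²) = 303 W/(m²·K).
Amplitude A = F₀ / √((Cω)²+λ²) = 209 / 303 = 0.690 K.

0.69 K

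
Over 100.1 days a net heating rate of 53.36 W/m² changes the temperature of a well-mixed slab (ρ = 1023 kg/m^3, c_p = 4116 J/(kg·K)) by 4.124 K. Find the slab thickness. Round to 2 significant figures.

Heat input Q = F Δt = 53.36 × 8.65×10^6 s = 4.61×10^8 J/m².
Required areal heat capacity C = Q / ΔT = 1.12×10^8 J/(m²·K).
Depth D = C / (ρ c_p) = 1.12×10^8 / (1023 × 4116) = 26.6 m.

27 m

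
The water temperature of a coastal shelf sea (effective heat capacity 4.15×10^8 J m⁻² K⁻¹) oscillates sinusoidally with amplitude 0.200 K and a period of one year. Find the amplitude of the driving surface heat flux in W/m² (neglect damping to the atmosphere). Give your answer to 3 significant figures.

Areal heat capacity C = 4.15×10^8 J m⁻² K⁻¹ (given).
ω = 2π / 3.15×10^7 s = 1.99×10^-7 s⁻¹.
Cω = 4.15×10^8 × 1.99×10^-7 = 82.7 W/(m²·K).
F₀ = A × Cω = 0.200 × 82.7 = 16.5 W/m².

16.5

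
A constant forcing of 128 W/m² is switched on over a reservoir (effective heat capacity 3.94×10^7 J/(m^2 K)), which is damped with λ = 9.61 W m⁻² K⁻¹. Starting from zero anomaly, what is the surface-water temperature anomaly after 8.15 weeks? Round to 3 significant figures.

9.32 K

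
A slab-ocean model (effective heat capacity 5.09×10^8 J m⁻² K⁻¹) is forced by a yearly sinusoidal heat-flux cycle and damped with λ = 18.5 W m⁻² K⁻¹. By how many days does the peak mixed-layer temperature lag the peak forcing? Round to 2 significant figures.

81 days

Areal heat capacity C = 5.09×10^8 J m⁻² K⁻¹ (given).
ω = 2π / 3.15×10^7 s = 1.99×10^-7 s⁻¹.
Phase lag φ = arctan(Cω/λ) = arctan(101/18.5) = 1.39 rad.
Time lag = φ / ω = 1.39 / 1.99×10^-7 = 6.98×10^6 s = 80.8 days.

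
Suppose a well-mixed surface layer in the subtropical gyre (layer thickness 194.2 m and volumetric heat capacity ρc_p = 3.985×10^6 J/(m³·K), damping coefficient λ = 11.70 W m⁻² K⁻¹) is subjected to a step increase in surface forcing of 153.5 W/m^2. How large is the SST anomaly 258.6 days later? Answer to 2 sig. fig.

3.8 K

Areal heat capacity C = ρc_p × D = 3.985×10^6 × 194.2 = 7.74×10^8 J/(m²·K).
τ = C / λ = 7.74×10^8 / 11.70 = 6.61×10^7 s.
Equilibrium anomaly ΔT_eq = F / λ = 153.5 / 11.70 = 13.1 K.
t = 258.6 days = 2.23×10^7 s, so t/τ = 0.338.
ΔT(t) = ΔT_eq (1 − e^(−t/τ)) = 13.1 × (1 − e^−0.338) = 3.76 K.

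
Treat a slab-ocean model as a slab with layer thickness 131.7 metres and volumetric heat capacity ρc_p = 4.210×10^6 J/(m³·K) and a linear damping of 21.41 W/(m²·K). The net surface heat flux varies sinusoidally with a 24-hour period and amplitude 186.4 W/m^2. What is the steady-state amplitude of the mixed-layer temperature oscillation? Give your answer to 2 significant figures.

0.0046 K

Areal heat capacity C = ρc_p × D = 4.210×10^6 × 131.7 = 5.54×10^8 J m⁻² K⁻¹.
Angular frequency ω = 2π / T = 2π / 86400 s = 7.27×10^-5 s⁻¹.
√((Cω)² + λ²) = √((40300)² + 21.41²) = 40300 W/(m²·K).
Amplitude A = F₀ / √((Cω)²+λ²) = 186.4 / 40300 = 0.00462 K.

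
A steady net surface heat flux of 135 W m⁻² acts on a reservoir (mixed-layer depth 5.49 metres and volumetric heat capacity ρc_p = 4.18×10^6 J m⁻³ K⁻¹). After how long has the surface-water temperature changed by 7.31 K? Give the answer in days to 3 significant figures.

Areal heat capacity C = ρc_p × D = 4.18×10^6 × 5.49 = 2.29×10^7 J/(m^2 K).
Time required: Δt = C ΔT / F = 2.29×10^7 × 7.31 / 135 = 1.24×10^6 s.
In days: 1.24×10^6 s / (86400 s/day) = 14.4 days.

14.4 days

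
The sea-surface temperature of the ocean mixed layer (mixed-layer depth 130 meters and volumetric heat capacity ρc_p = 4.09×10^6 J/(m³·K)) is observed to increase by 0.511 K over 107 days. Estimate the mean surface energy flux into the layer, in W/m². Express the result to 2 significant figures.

29

Areal heat capacity C = ρc_p × D = 4.09×10^6 × 130 = 5.32×10^8 J m⁻² K⁻¹.
Required heat per unit area: Q = C ΔT = 5.32×10^8 × 0.511 = 2.72×10^8 J/m².
Flux F = Q / Δt = 2.72×10^8 / 9.24×10^6 s = 29.4 W/m².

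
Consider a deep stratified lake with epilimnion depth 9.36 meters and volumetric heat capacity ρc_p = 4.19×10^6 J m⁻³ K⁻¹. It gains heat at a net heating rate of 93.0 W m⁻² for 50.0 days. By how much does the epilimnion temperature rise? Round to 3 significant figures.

Areal heat capacity C = ρc_p × D = 4.19×10^6 × 9.36 = 3.92×10^7 J m⁻² K⁻¹.
Net heat input Q = F Δt = 93.0 × (50.0 days × 86400 s/day) = 4.02×10^8 J/m².
ΔT = Q / C = 4.02×10^8 / 3.92×10^7 = 10.2 K.

10.2 K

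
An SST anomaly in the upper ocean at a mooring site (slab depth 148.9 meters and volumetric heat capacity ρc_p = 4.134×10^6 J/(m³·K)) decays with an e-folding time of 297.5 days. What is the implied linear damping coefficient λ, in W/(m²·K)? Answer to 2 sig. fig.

Areal heat capacity C = ρc_p × D = 4.134×10^6 × 148.9 = 6.16×10^8 J/(m^2 K).
τ = 297.5 days = 2.57×10^7 s.
λ = C / τ = 6.16×10^8 / 2.57×10^7 = 23.9 W/(m²·K).

24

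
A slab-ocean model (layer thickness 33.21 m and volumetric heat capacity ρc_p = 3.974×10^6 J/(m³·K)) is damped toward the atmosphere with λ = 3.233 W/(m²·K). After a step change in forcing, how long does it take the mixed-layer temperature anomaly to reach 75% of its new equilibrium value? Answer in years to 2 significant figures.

1.8 years

Areal heat capacity C = ρc_p × D = 3.974×10^6 × 33.21 = 1.32×10^8 J m⁻² K⁻¹.
τ = C / λ = 1.32×10^8 / 3.233 = 4.08×10^7 s.
Fraction reached: 1 − e^(−t/τ) = 0.75 ⇒ t = −τ ln(1 − 0.75) = τ × 1.39.
t = 5.66×10^7 s = 1.79 years.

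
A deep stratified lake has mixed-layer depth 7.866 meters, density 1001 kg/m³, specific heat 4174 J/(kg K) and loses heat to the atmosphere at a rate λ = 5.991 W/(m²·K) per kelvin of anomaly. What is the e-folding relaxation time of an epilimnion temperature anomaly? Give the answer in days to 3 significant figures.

Areal heat capacity C = ρ c_p D = 1001 × 4174 × 7.866 = 3.29×10^7 J/(m^2 K).
Relaxation time τ = C / λ = 3.29×10^7 / 5.991 = 5.49×10^6 s.
In days: 5.49×10^6 s / (86400 s/day) = 63.5 days.

63.5 days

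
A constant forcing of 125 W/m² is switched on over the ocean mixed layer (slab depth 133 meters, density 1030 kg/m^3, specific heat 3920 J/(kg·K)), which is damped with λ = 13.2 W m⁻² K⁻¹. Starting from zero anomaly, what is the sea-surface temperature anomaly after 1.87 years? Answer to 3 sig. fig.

7.25 K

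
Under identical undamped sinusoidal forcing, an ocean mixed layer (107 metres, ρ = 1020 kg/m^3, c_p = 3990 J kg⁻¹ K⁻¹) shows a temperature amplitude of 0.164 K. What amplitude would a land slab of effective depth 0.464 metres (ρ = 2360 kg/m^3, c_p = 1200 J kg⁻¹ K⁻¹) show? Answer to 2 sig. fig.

C_ocean = 4.35×10^8 J/(m²·K); C_land = 1.31×10^6 J/(m²·K).
A ∝ 1/C ⇒ A_land = A_ocean × C_ocean/C_land = 0.164 × 331 = 54.3 K.

54 K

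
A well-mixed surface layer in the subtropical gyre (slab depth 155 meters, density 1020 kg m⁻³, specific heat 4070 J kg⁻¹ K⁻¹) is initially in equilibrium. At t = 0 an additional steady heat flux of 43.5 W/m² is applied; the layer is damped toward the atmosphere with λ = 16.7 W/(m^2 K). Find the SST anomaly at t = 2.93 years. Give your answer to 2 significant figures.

2.4 K

Areal heat capacity C = ρ c_p D = 1020 × 4070 × 155 = 6.43×10^8 J/(m^2 K).
τ = C / λ = 6.43×10^8 / 16.7 = 3.85×10^7 s.
Equilibrium anomaly ΔT_eq = F / λ = 43.5 / 16.7 = 2.60 K.
t = 2.93 years = 9.25×10^7 s, so t/τ = 2.40.
ΔT(t) = ΔT_eq (1 − e^(−t/τ)) = 2.60 × (1 − e^−2.40) = 2.37 K.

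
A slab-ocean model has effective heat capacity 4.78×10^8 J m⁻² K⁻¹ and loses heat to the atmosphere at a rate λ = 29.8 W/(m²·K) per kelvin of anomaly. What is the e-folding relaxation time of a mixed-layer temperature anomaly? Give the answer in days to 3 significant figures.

186 days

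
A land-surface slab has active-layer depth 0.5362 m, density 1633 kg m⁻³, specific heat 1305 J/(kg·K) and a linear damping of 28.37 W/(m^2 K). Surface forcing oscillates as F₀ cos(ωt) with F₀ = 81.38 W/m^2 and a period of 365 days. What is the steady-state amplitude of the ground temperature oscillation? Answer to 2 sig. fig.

Areal heat capacity C = ρ c_p D = 1633 × 1305 × 0.5362 = 1.14×10^6 J m⁻² K⁻¹.
Angular frequency ω = 2π / T = 2π / 3.15×10^7 s = 1.99×10^-7 s⁻¹.
√((Cω)² + λ²) = √((0.228)² + 28.37²) = 28.4 W/(m²·K).
Amplitude A = F₀ / √((Cω)²+λ²) = 81.38 / 28.4 = 2.87 K.

2.9 K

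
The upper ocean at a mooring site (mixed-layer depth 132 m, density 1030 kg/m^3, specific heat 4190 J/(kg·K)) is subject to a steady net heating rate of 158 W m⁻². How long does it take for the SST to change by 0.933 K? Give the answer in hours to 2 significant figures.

Areal heat capacity C = ρ c_p D = 1030 × 4190 × 132 = 5.70×10^8 J m⁻² K⁻¹.
Time required: Δt = C ΔT / F = 5.70×10^8 × 0.933 / 158 = 3.36×10^6 s.
In hours: 3.36×10^6 s / (3600 s/hour) = 934 hours.

930 hours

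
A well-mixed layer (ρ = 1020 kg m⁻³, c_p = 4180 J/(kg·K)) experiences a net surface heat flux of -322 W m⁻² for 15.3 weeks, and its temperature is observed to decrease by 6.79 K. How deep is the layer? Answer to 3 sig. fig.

Heat input Q = F Δt = -322 × 9.25×10^6 s = -2.98×10^9 J/m².
Required areal heat capacity C = Q / ΔT = 4.39×10^8 J/(m²·K).
Depth D = C / (ρ c_p) = 4.39×10^8 / (1020 × 4180) = 103 m.

103 m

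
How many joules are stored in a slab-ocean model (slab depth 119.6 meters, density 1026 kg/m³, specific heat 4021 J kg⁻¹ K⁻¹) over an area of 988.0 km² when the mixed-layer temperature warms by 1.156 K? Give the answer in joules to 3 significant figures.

5.64×10^17 J

Areal heat capacity C = ρ c_p D = 1026 × 4021 × 119.6 = 4.93×10^8 J/(m²·K).
Heat per unit area: q = C ΔT = 4.93×10^8 × 1.156 = 5.70×10^8 J/m².
Total heat: Q = q × A = 5.70×10^8 × (988.0 × 10⁶ m²) = 5.64×10^17 J.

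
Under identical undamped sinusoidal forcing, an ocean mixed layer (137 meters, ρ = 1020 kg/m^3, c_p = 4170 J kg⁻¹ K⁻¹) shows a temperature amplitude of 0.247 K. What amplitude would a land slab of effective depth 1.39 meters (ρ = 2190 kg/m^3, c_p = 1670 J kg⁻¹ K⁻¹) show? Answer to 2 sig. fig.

28 K

C_ocean = 5.83×10^8 J/(m²·K); C_land = 5.08×10^6 J/(m²·K).
A ∝ 1/C ⇒ A_land = A_ocean × C_ocean/C_land = 0.247 × 115 = 28.3 K.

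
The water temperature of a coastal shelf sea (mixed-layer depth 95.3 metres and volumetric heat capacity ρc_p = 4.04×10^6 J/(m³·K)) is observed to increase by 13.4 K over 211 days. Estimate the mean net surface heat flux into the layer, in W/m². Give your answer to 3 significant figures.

283

Areal heat capacity C = ρc_p × D = 4.04×10^6 × 95.3 = 3.85×10^8 J/(m^2 K).
Required heat per unit area: Q = C ΔT = 3.85×10^8 × 13.4 = 5.16×10^9 J/m².
Flux F = Q / Δt = 5.16×10^9 / 1.82×10^7 s = 283 W/m².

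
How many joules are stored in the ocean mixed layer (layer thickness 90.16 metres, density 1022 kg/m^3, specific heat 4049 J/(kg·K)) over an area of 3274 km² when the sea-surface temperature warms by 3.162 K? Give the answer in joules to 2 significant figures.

Areal heat capacity C = ρ c_p D = 1022 × 4049 × 90.16 = 3.73×10^8 J/(m^2 K).
Heat per unit area: q = C ΔT = 3.73×10^8 × 3.162 = 1.18×10^9 J/m².
Total heat: Q = q × A = 1.18×10^9 × (3274 × 10⁶ m²) = 3.86×10^18 J.

3.9×10^18 J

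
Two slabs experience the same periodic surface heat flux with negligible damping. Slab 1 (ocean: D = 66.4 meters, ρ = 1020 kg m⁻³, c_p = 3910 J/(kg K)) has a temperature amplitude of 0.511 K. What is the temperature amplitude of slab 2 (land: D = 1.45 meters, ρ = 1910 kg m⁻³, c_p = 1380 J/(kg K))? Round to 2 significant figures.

35 K

C_ocean = 2.65×10^8 J/(m²·K); C_land = 3.82×10^6 J/(m²·K).
A ∝ 1/C ⇒ A_land = A_ocean × C_ocean/C_land = 0.511 × 69.3 = 35.4 K.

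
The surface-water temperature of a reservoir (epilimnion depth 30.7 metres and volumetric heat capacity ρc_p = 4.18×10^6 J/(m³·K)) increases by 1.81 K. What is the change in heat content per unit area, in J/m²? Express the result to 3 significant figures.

2.32×10^8

Areal heat capacity C = ρc_p × D = 4.18×10^6 × 30.7 = 1.28×10^8 J/(m²·K).
ΔQ = C ΔT = 1.28×10^8 × 1.81 = 2.32×10^8 J/m².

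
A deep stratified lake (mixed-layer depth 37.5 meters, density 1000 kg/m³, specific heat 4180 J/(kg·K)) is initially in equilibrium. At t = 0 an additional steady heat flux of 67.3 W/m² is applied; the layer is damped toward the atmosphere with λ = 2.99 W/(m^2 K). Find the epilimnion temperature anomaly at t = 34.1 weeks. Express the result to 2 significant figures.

7.3 K

Areal heat capacity C = ρ c_p D = 1000 × 4180 × 37.5 = 1.57×10^8 J/(m^2 K).
τ = C / λ = 1.57×10^8 / 2.99 = 5.24×10^7 s.
Equilibrium anomaly ΔT_eq = F / λ = 67.3 / 2.99 = 22.5 K.
t = 34.1 weeks = 2.06×10^7 s, so t/τ = 0.393.
ΔT(t) = ΔT_eq (1 − e^(−t/τ)) = 22.5 × (1 − e^−0.393) = 7.32 K.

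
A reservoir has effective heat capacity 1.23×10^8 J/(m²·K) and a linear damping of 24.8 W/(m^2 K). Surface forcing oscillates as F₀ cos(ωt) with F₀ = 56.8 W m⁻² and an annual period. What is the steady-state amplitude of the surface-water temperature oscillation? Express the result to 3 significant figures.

Areal heat capacity C = 1.23×10^8 J/(m²·K) (given).
Angular frequency ω = 2π / T = 2π / 3.15×10^7 s = 1.99×10^-7 s⁻¹.
√((Cω)² + λ²) = √((24.5)² + 24.8²) = 34.9 W/(m²·K).
Amplitude A = F₀ / √((Cω)²+λ²) = 56.8 / 34.9 = 1.63 K.

1.63 K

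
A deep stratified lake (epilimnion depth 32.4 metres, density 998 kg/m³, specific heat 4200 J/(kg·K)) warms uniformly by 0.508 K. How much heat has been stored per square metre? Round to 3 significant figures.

6.90×10^7

Areal heat capacity C = ρ c_p D = 998 × 4200 × 32.4 = 1.36×10^8 J/(m²·K).
ΔQ = C ΔT = 1.36×10^8 × 0.508 = 6.90×10^7 J/m².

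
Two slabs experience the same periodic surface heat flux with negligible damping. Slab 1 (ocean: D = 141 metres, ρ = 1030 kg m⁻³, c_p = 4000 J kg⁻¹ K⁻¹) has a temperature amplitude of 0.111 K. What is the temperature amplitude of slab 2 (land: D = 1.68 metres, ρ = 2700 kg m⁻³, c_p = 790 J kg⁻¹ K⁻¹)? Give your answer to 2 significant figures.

18 K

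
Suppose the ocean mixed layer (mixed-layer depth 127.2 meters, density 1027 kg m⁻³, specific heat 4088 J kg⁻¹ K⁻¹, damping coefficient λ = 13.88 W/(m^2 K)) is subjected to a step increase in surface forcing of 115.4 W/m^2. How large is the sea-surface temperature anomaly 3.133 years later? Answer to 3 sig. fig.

Areal heat capacity C = ρ c_p D = 1027 × 4088 × 127.2 = 5.34×10^8 J m⁻² K⁻¹.
τ = C / λ = 5.34×10^8 / 13.88 = 3.85×10^7 s.
Equilibrium anomaly ΔT_eq = F / λ = 115.4 / 13.88 = 8.31 K.
t = 3.133 years = 9.89×10^7 s, so t/τ = 2.57.
ΔT(t) = ΔT_eq (1 − e^(−t/τ)) = 8.31 × (1 − e^−2.57) = 7.68 K.

7.68 K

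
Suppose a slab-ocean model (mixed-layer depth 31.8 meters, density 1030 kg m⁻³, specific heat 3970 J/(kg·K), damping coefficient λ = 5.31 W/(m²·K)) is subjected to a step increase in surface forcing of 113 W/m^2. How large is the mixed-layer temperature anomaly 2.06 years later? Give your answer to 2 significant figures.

20 K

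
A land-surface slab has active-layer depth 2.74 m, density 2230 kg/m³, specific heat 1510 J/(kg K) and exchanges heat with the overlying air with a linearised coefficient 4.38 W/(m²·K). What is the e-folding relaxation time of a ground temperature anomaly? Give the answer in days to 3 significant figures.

24.4 days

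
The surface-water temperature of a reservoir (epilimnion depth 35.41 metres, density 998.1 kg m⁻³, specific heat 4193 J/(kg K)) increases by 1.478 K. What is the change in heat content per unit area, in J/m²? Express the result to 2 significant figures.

Areal heat capacity C = ρ c_p D = 998.1 × 4193 × 35.41 = 1.48×10^8 J/(m^2 K).
ΔQ = C ΔT = 1.48×10^8 × 1.478 = 2.19×10^8 J/m².

2.2×10^8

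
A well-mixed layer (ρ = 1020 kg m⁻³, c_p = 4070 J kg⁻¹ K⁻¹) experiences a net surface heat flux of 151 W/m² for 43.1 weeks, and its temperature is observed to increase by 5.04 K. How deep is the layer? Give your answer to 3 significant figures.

188 m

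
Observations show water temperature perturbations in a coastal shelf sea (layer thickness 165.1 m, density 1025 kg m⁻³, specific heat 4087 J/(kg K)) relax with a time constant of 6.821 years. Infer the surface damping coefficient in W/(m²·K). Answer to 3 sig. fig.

Areal heat capacity C = ρ c_p D = 1025 × 4087 × 165.1 = 6.92×10^8 J/(m^2 K).
τ = 6.821 years = 2.15×10^8 s.
λ = C / τ = 6.92×10^8 / 2.15×10^8 = 3.21 W/(m²·K).

3.21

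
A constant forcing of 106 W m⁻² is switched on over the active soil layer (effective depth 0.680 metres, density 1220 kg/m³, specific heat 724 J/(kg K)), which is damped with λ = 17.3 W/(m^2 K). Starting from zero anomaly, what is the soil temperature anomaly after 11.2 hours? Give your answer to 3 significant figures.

4.21 K

Areal heat capacity C = ρ c_p D = 1220 × 724 × 0.680 = 6.01×10^5 J/(m^2 K).
τ = C / λ = 6.01×10^5 / 17.3 = 34700 s.
Equilibrium anomaly ΔT_eq = F / λ = 106 / 17.3 = 6.13 K.
t = 11.2 hours = 40300 s, so t/τ = 1.16.
ΔT(t) = ΔT_eq (1 − e^(−t/τ)) = 6.13 × (1 − e^−1.16) = 4.21 K.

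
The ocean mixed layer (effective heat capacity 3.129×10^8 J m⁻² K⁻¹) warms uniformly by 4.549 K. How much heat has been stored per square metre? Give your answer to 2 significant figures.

Areal heat capacity C = 3.129×10^8 J m⁻² K⁻¹ (given).
ΔQ = C ΔT = 3.13×10^8 × 4.549 = 1.42×10^9 J/m².

1.4×10^9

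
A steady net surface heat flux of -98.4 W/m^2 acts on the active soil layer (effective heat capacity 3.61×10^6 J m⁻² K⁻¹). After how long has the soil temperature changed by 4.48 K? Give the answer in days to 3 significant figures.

1.90 days

Areal heat capacity C = 3.61×10^6 J m⁻² K⁻¹ (given).
Time required: Δt = C ΔT / F = 3.61×10^6 × -4.48 / -98.4 = 1.64×10^5 s.
In days: 1.64×10^5 s / (86400 s/day) = 1.90 days.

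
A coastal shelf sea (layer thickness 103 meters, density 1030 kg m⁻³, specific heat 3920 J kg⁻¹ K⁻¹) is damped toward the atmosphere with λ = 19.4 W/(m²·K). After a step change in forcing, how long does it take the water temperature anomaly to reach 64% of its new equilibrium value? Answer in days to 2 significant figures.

Areal heat capacity C = ρ c_p D = 1030 × 3920 × 103 = 4.16×10^8 J/(m²·K).
τ = C / λ = 4.16×10^8 / 19.4 = 2.14×10^7 s.
Fraction reached: 1 − e^(−t/τ) = 0.64 ⇒ t = −τ ln(1 − 0.64) = τ × 1.02.
t = 2.19×10^7 s = 253 days.

250 days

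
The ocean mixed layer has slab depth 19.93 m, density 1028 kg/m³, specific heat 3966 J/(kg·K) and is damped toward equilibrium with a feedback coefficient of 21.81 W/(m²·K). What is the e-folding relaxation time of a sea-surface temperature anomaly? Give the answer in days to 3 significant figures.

43.1 days

Areal heat capacity C = ρ c_p D = 1028 × 3966 × 19.93 = 8.13×10^7 J m⁻² K⁻¹.
Relaxation time τ = C / λ = 8.13×10^7 / 21.81 = 3.73×10^6 s.
In days: 3.73×10^6 s / (86400 s/day) = 43.1 days.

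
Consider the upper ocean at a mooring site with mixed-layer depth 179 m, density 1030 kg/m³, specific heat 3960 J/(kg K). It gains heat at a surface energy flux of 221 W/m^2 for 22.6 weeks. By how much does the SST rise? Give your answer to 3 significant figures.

Areal heat capacity C = ρ c_p D = 1030 × 3960 × 179 = 7.30×10^8 J m⁻² K⁻¹.
Net heat input Q = F Δt = 221 × (22.6 weeks × 6.048×10^5 s/week) = 3.02×10^9 J/m².
ΔT = Q / C = 3.02×10^9 / 7.30×10^8 = 4.14 K.

4.14 K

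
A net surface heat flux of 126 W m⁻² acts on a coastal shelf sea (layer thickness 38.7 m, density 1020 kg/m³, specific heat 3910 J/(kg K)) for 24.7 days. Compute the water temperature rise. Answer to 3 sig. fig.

Areal heat capacity C = ρ c_p D = 1020 × 3910 × 38.7 = 1.54×10^8 J/(m²·K).
Net heat input Q = F Δt = 126 × (24.7 days × 86400 s/day) = 2.69×10^8 J/m².
ΔT = Q / C = 2.69×10^8 / 1.54×10^8 = 1.74 K.

1.74 K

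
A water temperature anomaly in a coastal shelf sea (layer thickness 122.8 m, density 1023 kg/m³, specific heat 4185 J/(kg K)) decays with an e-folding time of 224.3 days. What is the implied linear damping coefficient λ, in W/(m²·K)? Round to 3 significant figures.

Areal heat capacity C = ρ c_p D = 1023 × 4185 × 122.8 = 5.26×10^8 J m⁻² K⁻¹.
τ = 224.3 days = 1.94×10^7 s.
λ = C / τ = 5.26×10^8 / 1.94×10^7 = 27.1 W/(m²·K).

27.1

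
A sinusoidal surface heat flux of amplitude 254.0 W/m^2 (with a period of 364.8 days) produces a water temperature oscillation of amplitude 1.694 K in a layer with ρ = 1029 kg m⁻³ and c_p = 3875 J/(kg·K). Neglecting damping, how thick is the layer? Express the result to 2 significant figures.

ω = 2π / 3.15×10^7 s = 1.99×10^-7 s⁻¹.
Required C = F₀ / (A ω) = 254.0 / (1.694 × 1.99×10^-7) = 7.52×10^8 J/(m²·K).
D = C / (ρ c_p) = 7.52×10^8 / (1029 × 3875) = 189 m.

190 m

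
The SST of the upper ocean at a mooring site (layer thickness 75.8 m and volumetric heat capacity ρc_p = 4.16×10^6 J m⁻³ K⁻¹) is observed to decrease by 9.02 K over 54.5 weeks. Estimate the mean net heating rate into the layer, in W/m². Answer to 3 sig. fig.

-86.3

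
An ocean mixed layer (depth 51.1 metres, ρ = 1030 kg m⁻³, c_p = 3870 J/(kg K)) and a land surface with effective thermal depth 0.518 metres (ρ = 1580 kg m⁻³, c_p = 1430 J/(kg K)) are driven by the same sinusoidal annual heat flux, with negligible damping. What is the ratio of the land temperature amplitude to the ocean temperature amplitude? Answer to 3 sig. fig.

C_ocean = 1030 × 3870 × 51.1 = 2.04×10^8 J/(m²·K).
C_land = 1580 × 1430 × 0.518 = 1.17×10^6 J/(m²·K).
Undamped amplitude ∝ 1/C, so A_land/A_ocean = C_ocean/C_land = 174.

174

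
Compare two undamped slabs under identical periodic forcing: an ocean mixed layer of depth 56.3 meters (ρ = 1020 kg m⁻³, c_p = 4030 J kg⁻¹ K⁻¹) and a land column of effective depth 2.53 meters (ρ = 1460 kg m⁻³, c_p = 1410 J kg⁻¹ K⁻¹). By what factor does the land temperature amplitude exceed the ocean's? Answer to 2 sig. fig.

C_ocean = 1020 × 4030 × 56.3 = 2.31×10^8 J/(m²·K).
C_land = 1460 × 1410 × 2.53 = 5.21×10^6 J/(m²·K).
Undamped amplitude ∝ 1/C, so A_land/A_ocean = C_ocean/C_land = 44.4.

44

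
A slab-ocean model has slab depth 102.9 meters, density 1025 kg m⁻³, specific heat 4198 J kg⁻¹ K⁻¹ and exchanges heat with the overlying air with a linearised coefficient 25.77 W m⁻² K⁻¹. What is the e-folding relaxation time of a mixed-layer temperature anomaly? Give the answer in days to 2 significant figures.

Areal heat capacity C = ρ c_p D = 1025 × 4198 × 102.9 = 4.43×10^8 J/(m²·K).
Relaxation time τ = C / λ = 4.43×10^8 / 25.77 = 1.72×10^7 s.
In days: 1.72×10^7 s / (86400 s/day) = 199 days.

200 days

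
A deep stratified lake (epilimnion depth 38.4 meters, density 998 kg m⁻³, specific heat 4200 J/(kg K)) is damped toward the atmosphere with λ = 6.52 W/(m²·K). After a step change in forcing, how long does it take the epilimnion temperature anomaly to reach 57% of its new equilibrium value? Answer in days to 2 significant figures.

240 days

Areal heat capacity C = ρ c_p D = 998 × 4200 × 38.4 = 1.61×10^8 J/(m²·K).
τ = C / λ = 1.61×10^8 / 6.52 = 2.47×10^7 s.
Fraction reached: 1 − e^(−t/τ) = 0.57 ⇒ t = −τ ln(1 − 0.57) = τ × 0.844.
t = 2.08×10^7 s = 241 days.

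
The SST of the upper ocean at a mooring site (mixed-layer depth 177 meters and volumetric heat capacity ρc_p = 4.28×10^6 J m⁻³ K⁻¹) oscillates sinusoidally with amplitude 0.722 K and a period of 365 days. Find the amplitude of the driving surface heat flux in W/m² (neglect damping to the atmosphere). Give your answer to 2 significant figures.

110

Areal heat capacity C = ρc_p × D = 4.28×10^6 × 177 = 7.58×10^8 J/(m^2 K).
ω = 2π / 3.15×10^7 s = 1.99×10^-7 s⁻¹.
Cω = 7.58×10^8 × 1.99×10^-7 = 151 W/(m²·K).
F₀ = A × Cω = 0.722 × 151 = 109 W/m².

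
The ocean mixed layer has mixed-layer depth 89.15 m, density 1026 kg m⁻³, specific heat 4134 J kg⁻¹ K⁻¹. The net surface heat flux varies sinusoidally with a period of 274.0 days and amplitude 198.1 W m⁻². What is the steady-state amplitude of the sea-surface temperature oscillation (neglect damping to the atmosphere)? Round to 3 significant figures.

1.97 K

Areal heat capacity C = ρ c_p D = 1026 × 4134 × 89.15 = 3.78×10^8 J/(m^2 K).
Angular frequency ω = 2π / T = 2π / 2.37×10^7 s = 2.65×10^-7 s⁻¹.
Cω = 3.78×10^8 × 2.65×10^-7 = 100 W/(m²·K).
Amplitude A = F₀ / (Cω) = 198.1 / 100 = 1.97 K.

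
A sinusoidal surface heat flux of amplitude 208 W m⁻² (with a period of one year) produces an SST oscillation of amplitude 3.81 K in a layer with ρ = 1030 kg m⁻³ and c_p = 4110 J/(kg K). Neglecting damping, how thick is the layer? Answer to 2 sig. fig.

ω = 2π / 3.15×10^7 s = 1.99×10^-7 s⁻¹.
Required C = F₀ / (A ω) = 208 / (3.81 × 1.99×10^-7) = 2.74×10^8 J/(m²·K).
D = C / (ρ c_p) = 2.74×10^8 / (1030 × 4110) = 64.7 m.

65 m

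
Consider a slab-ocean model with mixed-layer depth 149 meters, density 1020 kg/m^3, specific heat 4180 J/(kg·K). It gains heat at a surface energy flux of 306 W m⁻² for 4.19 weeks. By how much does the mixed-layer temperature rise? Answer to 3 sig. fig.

1.22 K

Areal heat capacity C = ρ c_p D = 1020 × 4180 × 149 = 6.35×10^8 J m⁻² K⁻¹.
Net heat input Q = F Δt = 306 × (4.19 weeks × 6.048×10^5 s/week) = 7.75×10^8 J/m².
ΔT = Q / C = 7.75×10^8 / 6.35×10^8 = 1.22 K.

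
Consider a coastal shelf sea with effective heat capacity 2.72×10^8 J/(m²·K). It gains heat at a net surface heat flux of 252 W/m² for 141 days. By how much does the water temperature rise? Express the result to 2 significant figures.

Areal heat capacity C = 2.72×10^8 J/(m²·K) (given).
Net heat input Q = F Δt = 252 × (141 days × 86400 s/day) = 3.07×10^9 J/m².
ΔT = Q / C = 3.07×10^9 / 2.72×10^8 = 11.3 K.

11 K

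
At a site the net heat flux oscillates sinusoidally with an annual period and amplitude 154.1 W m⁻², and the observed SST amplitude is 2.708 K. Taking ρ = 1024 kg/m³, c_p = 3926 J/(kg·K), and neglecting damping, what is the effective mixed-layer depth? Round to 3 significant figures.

ω = 2π / 3.15×10^7 s = 1.99×10^-7 s⁻¹.
Required C = F₀ / (A ω) = 154.1 / (2.708 × 1.99×10^-7) = 2.86×10^8 J/(m²·K).
D = C / (ρ c_p) = 2.86×10^8 / (1024 × 3926) = 71.0 m.

71.0 m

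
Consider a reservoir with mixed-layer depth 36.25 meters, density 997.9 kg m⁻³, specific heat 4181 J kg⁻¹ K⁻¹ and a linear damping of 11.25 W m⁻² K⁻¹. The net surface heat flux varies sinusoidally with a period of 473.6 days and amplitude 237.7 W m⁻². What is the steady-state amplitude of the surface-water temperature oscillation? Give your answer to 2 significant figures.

9.2 K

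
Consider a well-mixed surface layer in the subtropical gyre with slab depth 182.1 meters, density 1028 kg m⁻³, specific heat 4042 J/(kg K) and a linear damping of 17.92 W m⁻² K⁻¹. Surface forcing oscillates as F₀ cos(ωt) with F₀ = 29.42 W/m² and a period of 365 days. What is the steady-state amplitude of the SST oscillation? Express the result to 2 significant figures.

Areal heat capacity C = ρ c_p D = 1028 × 4042 × 182.1 = 7.57×10^8 J m⁻² K⁻¹.
Angular frequency ω = 2π / T = 2π / 3.15×10^7 s = 1.99×10^-7 s⁻¹.
√((Cω)² + λ²) = √((151)² + 17.92²) = 152 W/(m²·K).
Amplitude A = F₀ / √((Cω)²+λ²) = 29.42 / 152 = 0.194 K.

0.19 K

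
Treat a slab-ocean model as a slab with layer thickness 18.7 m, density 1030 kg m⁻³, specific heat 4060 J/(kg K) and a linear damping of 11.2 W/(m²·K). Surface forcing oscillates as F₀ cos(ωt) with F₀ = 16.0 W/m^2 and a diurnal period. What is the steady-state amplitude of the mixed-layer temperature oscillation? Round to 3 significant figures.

0.00281 K

Areal heat capacity C = ρ c_p D = 1030 × 4060 × 18.7 = 7.82×10^7 J m⁻² K⁻¹.
Angular frequency ω = 2π / T = 2π / 86400 s = 7.27×10^-5 s⁻¹.
√((Cω)² + λ²) = √((5690)² + 11.2²) = 5690 W/(m²·K).
Amplitude A = F₀ / √((Cω)²+λ²) = 16.0 / 5690 = 0.00281 K.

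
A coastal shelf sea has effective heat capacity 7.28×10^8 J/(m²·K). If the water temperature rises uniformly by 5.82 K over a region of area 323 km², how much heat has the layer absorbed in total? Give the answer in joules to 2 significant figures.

Areal heat capacity C = 7.28×10^8 J/(m²·K) (given).
Heat per unit area: q = C ΔT = 7.28×10^8 × 5.82 = 4.24×10^9 J/m².
Total heat: Q = q × A = 4.24×10^9 × (323 × 10⁶ m²) = 1.37×10^18 J.

1.4×10^18 J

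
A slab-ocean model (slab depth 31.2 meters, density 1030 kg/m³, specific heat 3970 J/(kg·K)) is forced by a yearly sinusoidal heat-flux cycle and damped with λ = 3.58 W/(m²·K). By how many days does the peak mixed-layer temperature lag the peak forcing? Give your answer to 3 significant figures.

83.1 days

Areal heat capacity C = ρ c_p D = 1030 × 3970 × 31.2 = 1.28×10^8 J/(m²·K).
ω = 2π / 3.15×10^7 s = 1.99×10^-7 s⁻¹.
Phase lag φ = arctan(Cω/λ) = arctan(25.4/3.58) = 1.43 rad.
Time lag = φ / ω = 1.43 / 1.99×10^-7 = 7.18×10^6 s = 83.1 days.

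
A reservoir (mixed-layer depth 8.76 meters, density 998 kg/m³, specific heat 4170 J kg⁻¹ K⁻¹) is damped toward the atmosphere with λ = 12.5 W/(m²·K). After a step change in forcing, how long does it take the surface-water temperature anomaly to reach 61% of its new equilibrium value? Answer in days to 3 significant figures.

Areal heat capacity C = ρ c_p D = 998 × 4170 × 8.76 = 3.65×10^7 J m⁻² K⁻¹.
τ = C / λ = 3.65×10^7 / 12.5 = 2.92×10^6 s.
Fraction reached: 1 − e^(−t/τ) = 0.61 ⇒ t = −τ ln(1 − 0.61) = τ × 0.942.
t = 2.75×10^6 s = 31.8 days.

31.8 days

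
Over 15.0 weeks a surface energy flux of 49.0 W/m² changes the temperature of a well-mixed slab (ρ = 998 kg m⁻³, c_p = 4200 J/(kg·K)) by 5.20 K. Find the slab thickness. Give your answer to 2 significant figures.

Heat input Q = F Δt = 49.0 × 9.07×10^6 s = 4.45×10^8 J/m².
Required areal heat capacity C = Q / ΔT = 8.55×10^7 J/(m²·K).
Depth D = C / (ρ c_p) = 8.55×10^7 / (998 × 4200) = 20.4 m.

20 m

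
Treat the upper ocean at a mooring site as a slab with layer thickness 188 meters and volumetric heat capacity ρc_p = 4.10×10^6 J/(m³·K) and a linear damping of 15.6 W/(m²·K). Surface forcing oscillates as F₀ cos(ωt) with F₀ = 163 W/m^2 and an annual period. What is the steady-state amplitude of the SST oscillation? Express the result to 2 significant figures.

Areal heat capacity C = ρc_p × D = 4.10×10^6 × 188 = 7.71×10^8 J m⁻² K⁻¹.
Angular frequency ω = 2π / T = 2π / 3.15×10^7 s = 1.99×10^-7 s⁻¹.
√((Cω)² + λ²) = √((154)² + 15.6²) = 154 W/(m²·K).
Amplitude A = F₀ / √((Cω)²+λ²) = 163 / 154 = 1.06 K.

1.1 K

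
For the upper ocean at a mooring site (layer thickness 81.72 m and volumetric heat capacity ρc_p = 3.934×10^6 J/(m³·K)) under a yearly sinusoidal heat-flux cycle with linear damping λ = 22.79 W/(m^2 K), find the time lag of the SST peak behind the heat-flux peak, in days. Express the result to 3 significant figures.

Areal heat capacity C = ρc_p × D = 3.934×10^6 × 81.72 = 3.21×10^8 J/(m²·K).
ω = 2π / 3.15×10^7 s = 1.99×10^-7 s⁻¹.
Phase lag φ = arctan(Cω/λ) = arctan(64.1/22.79) = 1.23 rad.
Time lag = φ / ω = 1.23 / 1.99×10^-7 = 6.17×10^6 s = 71.4 days.

71.4 days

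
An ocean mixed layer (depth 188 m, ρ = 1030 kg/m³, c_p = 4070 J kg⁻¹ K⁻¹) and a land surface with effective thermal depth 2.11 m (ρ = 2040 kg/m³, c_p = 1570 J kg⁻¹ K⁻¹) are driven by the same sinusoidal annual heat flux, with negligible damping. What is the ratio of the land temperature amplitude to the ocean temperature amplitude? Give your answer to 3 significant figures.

C_ocean = 1030 × 4070 × 188 = 7.88×10^8 J/(m²·K).
C_land = 2040 × 1570 × 2.11 = 6.76×10^6 J/(m²·K).
Undamped amplitude ∝ 1/C, so A_land/A_ocean = C_ocean/C_land = 117.

117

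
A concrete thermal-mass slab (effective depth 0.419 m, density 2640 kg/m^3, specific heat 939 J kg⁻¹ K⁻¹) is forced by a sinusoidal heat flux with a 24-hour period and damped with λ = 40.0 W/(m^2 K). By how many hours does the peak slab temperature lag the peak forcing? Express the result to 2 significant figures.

4.1 hours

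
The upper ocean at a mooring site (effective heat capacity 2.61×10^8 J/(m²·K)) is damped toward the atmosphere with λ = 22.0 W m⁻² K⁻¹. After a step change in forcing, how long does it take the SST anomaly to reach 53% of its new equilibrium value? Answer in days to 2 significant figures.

Areal heat capacity C = 2.61×10^8 J/(m²·K) (given).
τ = C / λ = 2.61×10^8 / 22.0 = 1.19×10^7 s.
Fraction reached: 1 − e^(−t/τ) = 0.53 ⇒ t = −τ ln(1 − 0.53) = τ × 0.755.
t = 8.96×10^6 s = 104 days.

100 days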